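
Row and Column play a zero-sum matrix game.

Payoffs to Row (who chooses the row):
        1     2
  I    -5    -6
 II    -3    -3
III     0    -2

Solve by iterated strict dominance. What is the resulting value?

-2

Row II is strictly dominated by row III (0>-3, -2>-3); eliminate II.
Row I is strictly dominated by row III (0>-5, -2>-6); eliminate I.
Column 1 is strictly dominated by 2 for Column (-2<0); eliminate 1.
Only (III, 2) remains, with payoff -2.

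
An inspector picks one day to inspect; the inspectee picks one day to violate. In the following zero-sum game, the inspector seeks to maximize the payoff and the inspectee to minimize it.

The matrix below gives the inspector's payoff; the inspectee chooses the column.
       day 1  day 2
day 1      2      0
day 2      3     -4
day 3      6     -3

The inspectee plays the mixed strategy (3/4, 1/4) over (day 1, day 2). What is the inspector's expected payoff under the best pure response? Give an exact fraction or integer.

day 1: (2)·(3/4) + (0)·(1/4) = 3/2.
day 2: (3)·(3/4) + (-4)·(1/4) = 5/4.
day 3: (6)·(3/4) + (-3)·(1/4) = 15/4.
The best pure response is day 3 with expected payoff 15/4.

15/4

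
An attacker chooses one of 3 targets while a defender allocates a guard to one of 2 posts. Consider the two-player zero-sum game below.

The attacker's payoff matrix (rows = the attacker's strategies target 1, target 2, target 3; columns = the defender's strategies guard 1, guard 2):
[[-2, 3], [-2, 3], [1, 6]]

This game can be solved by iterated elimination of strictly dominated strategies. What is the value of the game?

Row target 2 is strictly dominated by row target 3 (1>-2, 6>3); eliminate target 2.
Row target 1 is strictly dominated by row target 3 (1>-2, 6>3); eliminate target 1.
Column guard 2 is strictly dominated by guard 1 for the defender (1<6); eliminate guard 2.
Only (target 3, guard 1) remains, with payoff 1.

1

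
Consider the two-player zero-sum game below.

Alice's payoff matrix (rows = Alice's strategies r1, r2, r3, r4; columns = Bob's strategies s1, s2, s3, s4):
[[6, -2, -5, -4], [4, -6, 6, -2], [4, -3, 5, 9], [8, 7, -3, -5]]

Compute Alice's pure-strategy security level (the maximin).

-3

The worst-case payoff for each row is r1: -5, r2: -6, r3: -3, r4: -5.
The best of these is -3.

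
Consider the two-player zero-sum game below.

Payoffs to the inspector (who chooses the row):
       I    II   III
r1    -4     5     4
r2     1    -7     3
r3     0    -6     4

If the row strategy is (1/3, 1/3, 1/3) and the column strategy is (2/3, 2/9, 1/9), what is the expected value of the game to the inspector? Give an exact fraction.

-23/27

Against (2/3, 2/9, 1/9), each row's expected payoff is r1: -10/9; r2: -5/9; r3: -8/9.
Taking the (1/3, 1/3, 1/3)-weighted average: (1/3)·(-10/9) + (1/3)·(-5/9) + (1/3)·(-8/9) = -23/27.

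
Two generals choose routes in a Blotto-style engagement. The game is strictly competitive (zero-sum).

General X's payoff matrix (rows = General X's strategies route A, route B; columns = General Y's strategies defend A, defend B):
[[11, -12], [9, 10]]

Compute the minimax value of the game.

109/12

Row minima are -12 and 9, so General X's maximin is 9; column maxima are 11 and 10, so General Y's minimax is 10. These differ, so the equilibrium is in mixed strategies.
Let General X play route A with probability p. General Y is indifferent when 11p + 9(1−p) = −12p + 10(1−p), giving p = 1/24.
Let General Y play defend A with probability q. General X is indifferent when 11q − 12(1−q) = 9q + 10(1−q), giving q = 11/12.
The value is 11·(11/12) + (-12)·(1/12) = 109/12.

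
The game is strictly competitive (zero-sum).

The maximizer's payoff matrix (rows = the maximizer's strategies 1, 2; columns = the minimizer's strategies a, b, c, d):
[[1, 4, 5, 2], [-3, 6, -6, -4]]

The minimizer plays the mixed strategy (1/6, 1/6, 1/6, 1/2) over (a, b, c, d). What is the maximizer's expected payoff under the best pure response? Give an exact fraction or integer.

1: (1)·(1/6) + (4)·(1/6) + (5)·(1/6) + (2)·(1/2) = 8/3.
2: (-3)·(1/6) + (6)·(1/6) + (-6)·(1/6) + (-4)·(1/2) = -5/2.
The best pure response is 1 with expected payoff 8/3.

8/3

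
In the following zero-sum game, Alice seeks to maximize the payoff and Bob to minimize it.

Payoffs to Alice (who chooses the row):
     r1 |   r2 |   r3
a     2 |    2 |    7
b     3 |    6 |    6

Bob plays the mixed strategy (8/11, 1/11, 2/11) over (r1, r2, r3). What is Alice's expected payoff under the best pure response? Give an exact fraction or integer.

42/11

a: (2)·(8/11) + (2)·(1/11) + (7)·(2/11) = 32/11.
b: (3)·(8/11) + (6)·(1/11) + (6)·(2/11) = 42/11.
The best pure response is b with expected payoff 42/11.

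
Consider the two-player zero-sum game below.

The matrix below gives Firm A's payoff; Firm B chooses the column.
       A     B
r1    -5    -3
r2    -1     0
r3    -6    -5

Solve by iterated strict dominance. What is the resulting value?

Column B is strictly dominated by A for Firm B (-5<-3, -1<0, -6<-5); eliminate B.
Row r1 is strictly dominated by row r2 (-1>-5); eliminate r1.
Row r3 is strictly dominated by row r2 (-1>-6); eliminate r3.
Only (r2, A) remains, with payoff -1.

-1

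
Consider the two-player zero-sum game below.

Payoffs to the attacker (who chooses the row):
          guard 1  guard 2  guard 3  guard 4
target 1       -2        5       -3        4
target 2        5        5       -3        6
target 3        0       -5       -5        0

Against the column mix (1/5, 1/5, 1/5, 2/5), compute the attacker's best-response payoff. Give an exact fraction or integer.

target 1: (-2)·(1/5) + (5)·(1/5) + (-3)·(1/5) + (4)·(2/5) = 8/5.
target 2: (5)·(1/5) + (5)·(1/5) + (-3)·(1/5) + (6)·(2/5) = 19/5.
target 3: (0)·(1/5) + (-5)·(1/5) + (-5)·(1/5) + (0)·(2/5) = -2.
The best pure response is target 2 with expected payoff 19/5.

19/5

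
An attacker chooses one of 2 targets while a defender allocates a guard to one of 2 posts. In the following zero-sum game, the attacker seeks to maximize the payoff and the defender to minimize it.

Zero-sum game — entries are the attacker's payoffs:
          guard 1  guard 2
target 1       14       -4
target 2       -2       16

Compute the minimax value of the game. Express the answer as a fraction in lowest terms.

6

Row minima are -4 and -2, so the attacker's maximin is -2; column maxima are 14 and 16, so the defender's minimax is 14. These differ, so the equilibrium is in mixed strategies.
Let the attacker play target 1 with probability p. The defender is indifferent when 14p − 2(1−p) = −4p + 16(1−p), giving p = 1/2.
Let the defender play guard 1 with probability q. The attacker is indifferent when 14q − 4(1−q) = −2q + 16(1−q), giving q = 5/9.
The value is 14·(5/9) + (-4)·(4/9) = 6.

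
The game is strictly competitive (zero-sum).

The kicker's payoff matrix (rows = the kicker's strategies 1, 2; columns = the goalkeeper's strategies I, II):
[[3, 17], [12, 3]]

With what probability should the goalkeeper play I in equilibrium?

Row minima are 3 and 3, so the kicker's maximin is 3; column maxima are 12 and 17, so the goalkeeper's minimax is 12. These differ, so the equilibrium is in mixed strategies.
Let the goalkeeper play I with probability q. The kicker is indifferent when 3q + 17(1−q) = 12q + 3(1−q), giving q = 14/23.

14/23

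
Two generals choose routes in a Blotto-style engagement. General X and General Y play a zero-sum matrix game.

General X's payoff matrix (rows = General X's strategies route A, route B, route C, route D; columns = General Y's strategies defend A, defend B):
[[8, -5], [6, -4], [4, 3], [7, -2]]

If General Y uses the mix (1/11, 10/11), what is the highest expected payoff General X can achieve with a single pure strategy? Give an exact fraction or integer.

route A: (8)·(1/11) + (-5)·(10/11) = -42/11.
route B: (6)·(1/11) + (-4)·(10/11) = -34/11.
route C: (4)·(1/11) + (3)·(10/11) = 34/11.
route D: (7)·(1/11) + (-2)·(10/11) = -13/11.
The best pure response is route C with expected payoff 34/11.

34/11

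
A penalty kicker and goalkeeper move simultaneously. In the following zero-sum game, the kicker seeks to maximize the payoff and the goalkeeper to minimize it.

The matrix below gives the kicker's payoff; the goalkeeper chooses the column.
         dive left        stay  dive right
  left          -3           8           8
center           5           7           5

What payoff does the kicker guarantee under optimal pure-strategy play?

5

Row minima: -3, 5 → the kicker's maximin is 5.
Column maxima: 5, 8, 8 → the goalkeeper's minimax is 5.
They coincide at (center, dive left), so the value is 5.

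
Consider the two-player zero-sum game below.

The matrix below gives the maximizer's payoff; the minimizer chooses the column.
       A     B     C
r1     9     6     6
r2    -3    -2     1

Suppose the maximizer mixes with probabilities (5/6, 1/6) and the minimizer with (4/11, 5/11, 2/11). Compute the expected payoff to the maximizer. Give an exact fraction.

Against (4/11, 5/11, 2/11), each row's expected payoff is r1: 78/11; r2: -20/11.
Taking the (5/6, 1/6)-weighted average: (5/6)·(78/11) + (1/6)·(-20/11) = 185/33.

185/33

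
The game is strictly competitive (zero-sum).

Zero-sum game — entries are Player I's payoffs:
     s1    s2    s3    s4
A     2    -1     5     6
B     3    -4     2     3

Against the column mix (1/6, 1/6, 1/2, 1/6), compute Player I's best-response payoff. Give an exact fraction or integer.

11/3

A: (2)·(1/6) + (-1)·(1/6) + (5)·(1/2) + (6)·(1/6) = 11/3.
B: (3)·(1/6) + (-4)·(1/6) + (2)·(1/2) + (3)·(1/6) = 4/3.
The best pure response is A with expected payoff 11/3.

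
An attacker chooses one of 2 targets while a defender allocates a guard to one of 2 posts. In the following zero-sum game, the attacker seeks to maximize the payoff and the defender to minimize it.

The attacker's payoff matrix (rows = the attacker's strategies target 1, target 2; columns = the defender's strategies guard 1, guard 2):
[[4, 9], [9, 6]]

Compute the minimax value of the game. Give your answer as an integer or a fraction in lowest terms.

Row minima are 4 and 6, so the attacker's maximin is 6; column maxima are 9 and 9, so the defender's minimax is 9. These differ, so the equilibrium is in mixed strategies.
Let the attacker play target 1 with probability p. The defender is indifferent when 4p + 9(1−p) = 9p + 6(1−p), giving p = 3/8.
Let the defender play guard 1 with probability q. The attacker is indifferent when 4q + 9(1−q) = 9q + 6(1−q), giving q = 3/8.
The value is 4·(3/8) + (9)·(5/8) = 57/8.

57/8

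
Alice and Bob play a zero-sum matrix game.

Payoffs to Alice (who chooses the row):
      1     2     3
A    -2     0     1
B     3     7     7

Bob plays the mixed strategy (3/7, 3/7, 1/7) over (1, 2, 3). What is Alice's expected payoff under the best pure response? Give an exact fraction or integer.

37/7

A: (-2)·(3/7) + (0)·(3/7) + (1)·(1/7) = -5/7.
B: (3)·(3/7) + (7)·(3/7) + (7)·(1/7) = 37/7.
The best pure response is B with expected payoff 37/7.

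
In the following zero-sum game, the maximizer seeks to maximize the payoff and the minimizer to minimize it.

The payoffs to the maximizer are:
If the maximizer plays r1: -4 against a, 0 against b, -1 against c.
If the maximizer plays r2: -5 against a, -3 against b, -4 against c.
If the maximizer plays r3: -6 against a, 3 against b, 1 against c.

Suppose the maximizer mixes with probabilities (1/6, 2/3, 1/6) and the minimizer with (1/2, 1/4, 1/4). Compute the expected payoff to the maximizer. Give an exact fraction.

Against (1/2, 1/4, 1/4), each row's expected payoff is r1: -9/4; r2: -17/4; r3: -2.
Taking the (1/6, 2/3, 1/6)-weighted average: (1/6)·(-9/4) + (2/3)·(-17/4) + (1/6)·(-2) = -85/24.

-85/24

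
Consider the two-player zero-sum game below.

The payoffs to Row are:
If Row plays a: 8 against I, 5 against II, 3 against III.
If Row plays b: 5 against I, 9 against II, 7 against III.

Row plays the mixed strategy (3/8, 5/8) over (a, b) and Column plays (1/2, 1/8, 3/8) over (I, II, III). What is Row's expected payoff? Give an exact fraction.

97/16

Against (1/2, 1/8, 3/8), each row's expected payoff is a: 23/4; b: 25/4.
Taking the (3/8, 5/8)-weighted average: (3/8)·(23/4) + (5/8)·(25/4) = 97/16.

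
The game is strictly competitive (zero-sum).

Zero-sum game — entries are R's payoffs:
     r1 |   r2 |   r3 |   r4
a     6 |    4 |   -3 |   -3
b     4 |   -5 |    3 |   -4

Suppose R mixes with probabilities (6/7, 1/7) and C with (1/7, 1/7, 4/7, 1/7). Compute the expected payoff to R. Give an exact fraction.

-23/49

Against (1/7, 1/7, 4/7, 1/7), each row's expected payoff is a: -5/7; b: 1.
Taking the (6/7, 1/7)-weighted average: (6/7)·(-5/7) + (1/7)·(1) = -23/49.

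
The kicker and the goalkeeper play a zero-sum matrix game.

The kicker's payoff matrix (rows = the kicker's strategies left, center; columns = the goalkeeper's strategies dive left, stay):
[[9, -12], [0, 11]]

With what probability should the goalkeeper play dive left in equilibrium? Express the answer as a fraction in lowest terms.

Row minima are -12 and 0, so the kicker's maximin is 0; column maxima are 9 and 11, so the goalkeeper's minimax is 9. These differ, so the equilibrium is in mixed strategies.
Let the goalkeeper play dive left with probability q. The kicker is indifferent when 9q − 12(1−q) = 11(1−q), giving q = 23/32.

23/32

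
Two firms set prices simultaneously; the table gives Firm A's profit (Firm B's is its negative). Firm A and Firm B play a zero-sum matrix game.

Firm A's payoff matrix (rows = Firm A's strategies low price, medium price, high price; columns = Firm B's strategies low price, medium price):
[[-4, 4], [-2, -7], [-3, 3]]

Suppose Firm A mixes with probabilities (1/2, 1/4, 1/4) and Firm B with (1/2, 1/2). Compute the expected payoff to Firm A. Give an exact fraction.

Against (1/2, 1/2), each row's expected payoff is low price: 0; medium price: -9/2; high price: 0.
Taking the (1/2, 1/4, 1/4)-weighted average: (1/2)·(0) + (1/4)·(-9/2) + (1/4)·(0) = -9/8.

-9/8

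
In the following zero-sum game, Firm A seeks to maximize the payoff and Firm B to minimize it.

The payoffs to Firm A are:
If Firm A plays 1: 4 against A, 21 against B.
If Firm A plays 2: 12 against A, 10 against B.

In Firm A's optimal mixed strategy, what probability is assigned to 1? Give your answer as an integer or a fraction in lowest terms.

2/19

Row minima are 4 and 10, so Firm A's maximin is 10; column maxima are 12 and 21, so Firm B's minimax is 12. These differ, so the equilibrium is in mixed strategies.
Let Firm A play 1 with probability p. Firm B is indifferent when 4p + 12(1−p) = 21p + 10(1−p), giving p = 2/19.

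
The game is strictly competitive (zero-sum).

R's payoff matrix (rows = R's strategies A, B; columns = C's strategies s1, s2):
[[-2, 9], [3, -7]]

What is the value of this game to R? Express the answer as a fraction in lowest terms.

Row minima are -2 and -7, so R's maximin is -2; column maxima are 3 and 9, so C's minimax is 3. These differ, so the equilibrium is in mixed strategies.
Let R play A with probability p. C is indifferent when −2p + 3(1−p) = 9p − 7(1−p), giving p = 10/21.
Let C play s1 with probability q. R is indifferent when −2q + 9(1−q) = 3q − 7(1−q), giving q = 16/21.
The value is -2·(16/21) + (9)·(5/21) = 13/21.

13/21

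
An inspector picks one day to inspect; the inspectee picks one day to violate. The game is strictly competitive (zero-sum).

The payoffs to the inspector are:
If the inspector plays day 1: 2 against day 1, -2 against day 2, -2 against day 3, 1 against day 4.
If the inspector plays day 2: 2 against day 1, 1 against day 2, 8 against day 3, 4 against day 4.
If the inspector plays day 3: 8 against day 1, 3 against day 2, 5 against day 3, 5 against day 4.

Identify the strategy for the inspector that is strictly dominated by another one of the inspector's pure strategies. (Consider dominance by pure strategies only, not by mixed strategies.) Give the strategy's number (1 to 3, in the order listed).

Compare day 1 with day 3: 8 > 2, 3 > -2, 5 > -2, 5 > 1.
So day 3 strictly dominates day 1 for the inspector; day 1 is strictly dominated.

1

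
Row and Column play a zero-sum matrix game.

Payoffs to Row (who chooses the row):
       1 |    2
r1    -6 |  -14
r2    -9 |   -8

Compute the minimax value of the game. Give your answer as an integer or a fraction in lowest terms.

Row minima are -14 and -9, so Row's maximin is -9; column maxima are -6 and -8, so Column's minimax is -8. These differ, so the equilibrium is in mixed strategies.
Let Row play r1 with probability p. Column is indifferent when −6p − 9(1−p) = −14p − 8(1−p), giving p = 1/9.
Let Column play 1 with probability q. Row is indifferent when −6q − 14(1−q) = −9q − 8(1−q), giving q = 2/3.
The value is -6·(2/3) + (-14)·(1/3) = -26/3.

-26/3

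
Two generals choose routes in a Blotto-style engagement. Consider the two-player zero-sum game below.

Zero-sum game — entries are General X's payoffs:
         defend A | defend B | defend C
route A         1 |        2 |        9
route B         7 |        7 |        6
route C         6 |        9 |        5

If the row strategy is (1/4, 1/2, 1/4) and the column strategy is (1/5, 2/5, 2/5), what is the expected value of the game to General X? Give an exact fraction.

Against (1/5, 2/5, 2/5), each row's expected payoff is route A: 23/5; route B: 33/5; route C: 34/5.
Taking the (1/4, 1/2, 1/4)-weighted average: (1/4)·(23/5) + (1/2)·(33/5) + (1/4)·(34/5) = 123/20.

123/20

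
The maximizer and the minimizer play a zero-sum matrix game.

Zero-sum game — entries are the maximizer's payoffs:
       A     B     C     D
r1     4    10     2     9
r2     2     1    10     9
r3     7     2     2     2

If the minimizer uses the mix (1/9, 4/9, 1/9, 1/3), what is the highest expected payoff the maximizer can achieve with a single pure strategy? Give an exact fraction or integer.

73/9

r1: (4)·(1/9) + (10)·(4/9) + (2)·(1/9) + (9)·(1/3) = 73/9.
r2: (2)·(1/9) + (1)·(4/9) + (10)·(1/9) + (9)·(1/3) = 43/9.
r3: (7)·(1/9) + (2)·(4/9) + (2)·(1/9) + (2)·(1/3) = 23/9.
The best pure response is r1 with expected payoff 73/9.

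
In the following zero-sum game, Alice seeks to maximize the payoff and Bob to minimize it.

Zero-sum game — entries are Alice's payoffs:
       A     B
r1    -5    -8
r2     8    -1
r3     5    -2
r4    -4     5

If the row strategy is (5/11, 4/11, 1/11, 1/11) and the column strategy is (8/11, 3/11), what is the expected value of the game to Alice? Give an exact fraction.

Against (8/11, 3/11), each row's expected payoff is r1: -64/11; r2: 61/11; r3: 34/11; r4: -17/11.
Taking the (5/11, 4/11, 1/11, 1/11)-weighted average: (5/11)·(-64/11) + (4/11)·(61/11) + (1/11)·(34/11) + (1/11)·(-17/11) = -59/121.

-59/121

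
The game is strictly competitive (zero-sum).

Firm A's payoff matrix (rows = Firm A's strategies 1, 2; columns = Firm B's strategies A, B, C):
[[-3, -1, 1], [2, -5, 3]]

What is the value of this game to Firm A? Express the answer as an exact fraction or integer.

Column C is strictly dominated by A for Firm B (it gives Firm A more in every row).
The remaining 2×2 game on (1, 2) × (A, B) has no saddle point. Let Firm A play 1 with probability p; indifference gives −3p + 2(1−p) = −p − 5(1−p), so p = 7/9.
Similarly Firm B's optimal q on A is 4/9, and the value is -3·(4/9) + (-1)·(5/9) = -17/9.

-17/9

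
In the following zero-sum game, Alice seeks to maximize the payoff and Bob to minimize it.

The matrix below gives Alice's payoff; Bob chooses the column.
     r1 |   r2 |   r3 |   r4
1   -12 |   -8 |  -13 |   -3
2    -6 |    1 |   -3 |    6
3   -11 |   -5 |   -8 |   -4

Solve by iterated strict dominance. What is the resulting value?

Column r2 is strictly dominated by r1 for Bob (-12<-8, -6<1, -11<-5); eliminate r2.
Column r4 is strictly dominated by r1 for Bob (-12<-3, -6<6, -11<-4); eliminate r4.
Row 3 is strictly dominated by row 2 (-6>-11, -3>-8); eliminate 3.
Row 1 is strictly dominated by row 2 (-6>-12, -3>-13); eliminate 1.
Column r3 is strictly dominated by r1 for Bob (-6<-3); eliminate r3.
Only (2, r1) remains, with payoff -6.

-6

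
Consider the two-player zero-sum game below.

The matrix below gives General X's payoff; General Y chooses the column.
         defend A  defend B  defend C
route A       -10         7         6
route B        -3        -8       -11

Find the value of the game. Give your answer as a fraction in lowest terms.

-16/3

Column defend B is strictly dominated by defend C for General Y (it gives General X more in every row).
The remaining 2×2 game on (route A, route B) × (defend A, defend C) has no saddle point. Let General X play route A with probability p; indifference gives −10p − 3(1−p) = 6p − 11(1−p), so p = 1/3.
Similarly General Y's optimal q on defend A is 17/24, and the value is -10·(17/24) + (6)·(7/24) = -16/3.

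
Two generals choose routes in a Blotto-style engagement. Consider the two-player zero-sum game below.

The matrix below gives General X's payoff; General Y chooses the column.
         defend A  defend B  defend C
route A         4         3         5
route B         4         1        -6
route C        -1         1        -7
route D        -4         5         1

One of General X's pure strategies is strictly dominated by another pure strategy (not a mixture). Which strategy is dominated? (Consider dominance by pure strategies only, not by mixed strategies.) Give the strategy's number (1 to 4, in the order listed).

Compare route C with route A: 4 > -1, 3 > 1, 5 > -7.
So route A strictly dominates route C for General X; route C is strictly dominated.

3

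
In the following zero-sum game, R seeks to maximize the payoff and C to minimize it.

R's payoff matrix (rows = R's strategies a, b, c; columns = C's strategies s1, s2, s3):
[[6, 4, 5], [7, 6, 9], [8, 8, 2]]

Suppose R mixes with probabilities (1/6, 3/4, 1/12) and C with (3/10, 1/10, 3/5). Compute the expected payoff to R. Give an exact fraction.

877/120

Against (3/10, 1/10, 3/5), each row's expected payoff is a: 26/5; b: 81/10; c: 22/5.
Taking the (1/6, 3/4, 1/12)-weighted average: (1/6)·(26/5) + (3/4)·(81/10) + (1/12)·(22/5) = 877/120.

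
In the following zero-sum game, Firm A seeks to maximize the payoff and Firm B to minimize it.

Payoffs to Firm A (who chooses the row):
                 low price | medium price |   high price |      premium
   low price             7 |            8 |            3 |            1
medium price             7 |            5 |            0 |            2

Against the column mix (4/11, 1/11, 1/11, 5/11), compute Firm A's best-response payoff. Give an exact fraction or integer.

low price: (7)·(4/11) + (8)·(1/11) + (3)·(1/11) + (1)·(5/11) = 4.
medium price: (7)·(4/11) + (5)·(1/11) + (0)·(1/11) + (2)·(5/11) = 43/11.
The best pure response is low price with expected payoff 4.

4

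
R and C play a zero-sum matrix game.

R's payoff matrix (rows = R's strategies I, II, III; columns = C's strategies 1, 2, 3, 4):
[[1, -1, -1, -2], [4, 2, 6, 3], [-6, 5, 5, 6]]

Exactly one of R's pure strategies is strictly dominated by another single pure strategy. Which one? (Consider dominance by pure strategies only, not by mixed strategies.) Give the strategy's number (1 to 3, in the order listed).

1

Compare I with II: 4 > 1, 2 > -1, 6 > -1, 3 > -2.
So II strictly dominates I for R; I is strictly dominated.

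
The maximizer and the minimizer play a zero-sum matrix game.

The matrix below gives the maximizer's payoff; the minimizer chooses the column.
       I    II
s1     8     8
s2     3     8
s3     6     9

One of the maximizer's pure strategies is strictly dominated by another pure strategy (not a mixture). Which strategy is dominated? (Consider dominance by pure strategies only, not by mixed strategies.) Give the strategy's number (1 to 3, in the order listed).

2

Compare s2 with s3: 6 > 3, 9 > 8.
So s3 strictly dominates s2 for the maximizer; s2 is strictly dominated.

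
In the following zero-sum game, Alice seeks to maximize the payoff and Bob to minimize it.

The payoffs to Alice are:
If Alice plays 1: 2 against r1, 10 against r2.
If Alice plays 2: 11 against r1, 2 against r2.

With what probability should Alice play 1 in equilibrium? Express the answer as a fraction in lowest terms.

9/17

Row minima are 2 and 2, so Alice's maximin is 2; column maxima are 11 and 10, so Bob's minimax is 10. These differ, so the equilibrium is in mixed strategies.
Let Alice play 1 with probability p. Bob is indifferent when 2p + 11(1−p) = 10p + 2(1−p), giving p = 9/17.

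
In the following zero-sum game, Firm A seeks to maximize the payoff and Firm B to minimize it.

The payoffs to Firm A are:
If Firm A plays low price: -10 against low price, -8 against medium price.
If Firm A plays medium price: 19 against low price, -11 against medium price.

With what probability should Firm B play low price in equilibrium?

3/32

Row minima are -10 and -11, so Firm A's maximin is -10; column maxima are 19 and -8, so Firm B's minimax is -8. These differ, so the equilibrium is in mixed strategies.
Let Firm B play low price with probability q. Firm A is indifferent when −10q − 8(1−q) = 19q − 11(1−q), giving q = 3/32.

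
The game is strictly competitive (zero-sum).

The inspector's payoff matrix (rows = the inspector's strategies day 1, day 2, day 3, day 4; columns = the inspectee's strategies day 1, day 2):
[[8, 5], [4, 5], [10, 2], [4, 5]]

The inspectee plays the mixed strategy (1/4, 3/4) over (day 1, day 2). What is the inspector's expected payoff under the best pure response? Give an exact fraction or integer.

23/4

day 1: (8)·(1/4) + (5)·(3/4) = 23/4.
day 2: (4)·(1/4) + (5)·(3/4) = 19/4.
day 3: (10)·(1/4) + (2)·(3/4) = 4.
day 4: (4)·(1/4) + (5)·(3/4) = 19/4.
The best pure response is day 1 with expected payoff 23/4.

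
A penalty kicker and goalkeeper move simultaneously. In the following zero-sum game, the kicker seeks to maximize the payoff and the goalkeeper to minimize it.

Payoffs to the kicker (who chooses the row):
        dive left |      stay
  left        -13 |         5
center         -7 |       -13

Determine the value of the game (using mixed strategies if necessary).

Row minima are -13 and -13, so the kicker's maximin is -13; column maxima are -7 and 5, so the goalkeeper's minimax is -7. These differ, so the equilibrium is in mixed strategies.
Let the kicker play left with probability p. The goalkeeper is indifferent when −13p − 7(1−p) = 5p − 13(1−p), giving p = 1/4.
Let the goalkeeper play dive left with probability q. The kicker is indifferent when −13q + 5(1−q) = −7q − 13(1−q), giving q = 3/4.
The value is -13·(3/4) + (5)·(1/4) = -17/2.

-17/2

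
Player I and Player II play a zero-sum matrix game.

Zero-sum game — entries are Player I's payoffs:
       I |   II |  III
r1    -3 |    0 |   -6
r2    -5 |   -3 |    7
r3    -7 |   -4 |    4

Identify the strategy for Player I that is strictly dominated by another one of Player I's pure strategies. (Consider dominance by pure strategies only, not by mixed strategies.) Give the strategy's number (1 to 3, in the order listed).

3

Compare r3 with r2: -5 > -7, -3 > -4, 7 > 4.
So r2 strictly dominates r3 for Player I; r3 is strictly dominated.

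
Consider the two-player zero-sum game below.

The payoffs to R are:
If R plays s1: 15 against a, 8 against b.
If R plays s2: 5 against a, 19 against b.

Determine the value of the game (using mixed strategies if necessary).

Row minima are 8 and 5, so R's maximin is 8; column maxima are 15 and 19, so C's minimax is 15. These differ, so the equilibrium is in mixed strategies.
Let R play s1 with probability p. C is indifferent when 15p + 5(1−p) = 8p + 19(1−p), giving p = 2/3.
Let C play a with probability q. R is indifferent when 15q + 8(1−q) = 5q + 19(1−q), giving q = 11/21.
The value is 15·(11/21) + (8)·(10/21) = 35/3.

35/3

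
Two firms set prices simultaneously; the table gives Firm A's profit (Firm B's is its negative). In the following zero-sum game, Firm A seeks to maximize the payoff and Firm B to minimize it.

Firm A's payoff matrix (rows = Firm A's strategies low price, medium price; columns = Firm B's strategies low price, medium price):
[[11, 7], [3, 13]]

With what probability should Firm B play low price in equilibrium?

3/7

Row minima are 7 and 3, so Firm A's maximin is 7; column maxima are 11 and 13, so Firm B's minimax is 11. These differ, so the equilibrium is in mixed strategies.
Let Firm B play low price with probability q. Firm A is indifferent when 11q + 7(1−q) = 3q + 13(1−q), giving q = 3/7.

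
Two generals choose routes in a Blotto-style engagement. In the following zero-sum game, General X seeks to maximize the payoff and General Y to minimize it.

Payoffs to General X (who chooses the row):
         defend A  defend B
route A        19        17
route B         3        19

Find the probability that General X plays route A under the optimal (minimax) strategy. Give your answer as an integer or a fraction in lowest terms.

Row minima are 17 and 3, so General X's maximin is 17; column maxima are 19 and 19, so General Y's minimax is 19. These differ, so the equilibrium is in mixed strategies.
Let General X play route A with probability p. General Y is indifferent when 19p + 3(1−p) = 17p + 19(1−p), giving p = 8/9.

8/9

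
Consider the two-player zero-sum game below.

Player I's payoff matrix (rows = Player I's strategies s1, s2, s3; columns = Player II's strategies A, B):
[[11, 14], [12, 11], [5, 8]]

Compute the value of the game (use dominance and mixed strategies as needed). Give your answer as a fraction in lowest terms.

Row s3 is strictly dominated by row s1, so Player I never plays it.
The remaining 2×2 game on (s1, s2) × (A, B) has no saddle point. Let Player I play s1 with probability p; indifference gives 11p + 12(1−p) = 14p + 11(1−p), so p = 1/4.
Similarly Player II's optimal q on A is 3/4, and the value is 11·(3/4) + (14)·(1/4) = 47/4.

47/4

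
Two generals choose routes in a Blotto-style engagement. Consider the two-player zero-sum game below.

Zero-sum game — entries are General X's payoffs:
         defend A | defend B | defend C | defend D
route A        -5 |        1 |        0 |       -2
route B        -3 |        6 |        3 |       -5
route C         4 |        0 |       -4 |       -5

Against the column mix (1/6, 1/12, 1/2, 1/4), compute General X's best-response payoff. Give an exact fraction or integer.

route A: (-5)·(1/6) + (1)·(1/12) + (0)·(1/2) + (-2)·(1/4) = -5/4.
route B: (-3)·(1/6) + (6)·(1/12) + (3)·(1/2) + (-5)·(1/4) = 1/4.
route C: (4)·(1/6) + (0)·(1/12) + (-4)·(1/2) + (-5)·(1/4) = -31/12.
The best pure response is route B with expected payoff 1/4.

1/4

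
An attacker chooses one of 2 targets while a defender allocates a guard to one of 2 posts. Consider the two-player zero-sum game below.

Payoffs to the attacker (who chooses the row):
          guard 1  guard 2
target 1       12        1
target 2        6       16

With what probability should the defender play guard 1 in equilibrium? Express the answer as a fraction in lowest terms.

5/7

Row minima are 1 and 6, so the attacker's maximin is 6; column maxima are 12 and 16, so the defender's minimax is 12. These differ, so the equilibrium is in mixed strategies.
Let the defender play guard 1 with probability q. The attacker is indifferent when 12q + (1−q) = 6q + 16(1−q), giving q = 5/7.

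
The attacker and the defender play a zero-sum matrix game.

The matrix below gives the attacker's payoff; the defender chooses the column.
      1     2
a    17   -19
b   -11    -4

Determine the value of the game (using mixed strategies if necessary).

-277/43

Row minima are -19 and -11, so the attacker's maximin is -11; column maxima are 17 and -4, so the defender's minimax is -4. These differ, so the equilibrium is in mixed strategies.
Let the attacker play a with probability p. The defender is indifferent when 17p − 11(1−p) = −19p − 4(1−p), giving p = 7/43.
Let the defender play 1 with probability q. The attacker is indifferent when 17q − 19(1−q) = −11q − 4(1−q), giving q = 15/43.
The value is 17·(15/43) + (-19)·(28/43) = -277/43.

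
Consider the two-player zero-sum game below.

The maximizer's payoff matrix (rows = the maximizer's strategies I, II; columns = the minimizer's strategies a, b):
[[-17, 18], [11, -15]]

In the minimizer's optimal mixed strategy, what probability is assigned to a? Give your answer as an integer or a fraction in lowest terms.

33/61

Row minima are -17 and -15, so the maximizer's maximin is -15; column maxima are 11 and 18, so the minimizer's minimax is 11. These differ, so the equilibrium is in mixed strategies.
Let the minimizer play a with probability q. The maximizer is indifferent when −17q + 18(1−q) = 11q − 15(1−q), giving q = 33/61.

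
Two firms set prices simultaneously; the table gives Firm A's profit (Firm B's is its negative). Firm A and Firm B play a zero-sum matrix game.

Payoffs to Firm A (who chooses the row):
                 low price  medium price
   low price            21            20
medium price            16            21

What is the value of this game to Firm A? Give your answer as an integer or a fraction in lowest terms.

121/6

Row minima are 20 and 16, so Firm A's maximin is 20; column maxima are 21 and 21, so Firm B's minimax is 21. These differ, so the equilibrium is in mixed strategies.
Let Firm A play low price with probability p. Firm B is indifferent when 21p + 16(1−p) = 20p + 21(1−p), giving p = 5/6.
Let Firm B play low price with probability q. Firm A is indifferent when 21q + 20(1−q) = 16q + 21(1−q), giving q = 1/6.
The value is 21·(1/6) + (20)·(5/6) = 121/6.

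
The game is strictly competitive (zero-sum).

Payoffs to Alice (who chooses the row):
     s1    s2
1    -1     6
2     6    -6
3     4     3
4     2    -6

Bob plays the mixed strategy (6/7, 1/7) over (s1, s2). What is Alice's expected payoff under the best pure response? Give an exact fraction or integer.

1: (-1)·(6/7) + (6)·(1/7) = 0.
2: (6)·(6/7) + (-6)·(1/7) = 30/7.
3: (4)·(6/7) + (3)·(1/7) = 27/7.
4: (2)·(6/7) + (-6)·(1/7) = 6/7.
The best pure response is 2 with expected payoff 30/7.

30/7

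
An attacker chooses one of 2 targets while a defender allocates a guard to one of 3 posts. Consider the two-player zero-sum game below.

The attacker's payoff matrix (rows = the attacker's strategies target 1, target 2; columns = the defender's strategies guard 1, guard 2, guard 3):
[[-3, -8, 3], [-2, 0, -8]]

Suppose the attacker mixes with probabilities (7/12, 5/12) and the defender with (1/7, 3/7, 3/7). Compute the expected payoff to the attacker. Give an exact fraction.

-64/21

Against (1/7, 3/7, 3/7), each row's expected payoff is target 1: -18/7; target 2: -26/7.
Taking the (7/12, 5/12)-weighted average: (7/12)·(-18/7) + (5/12)·(-26/7) = -64/21.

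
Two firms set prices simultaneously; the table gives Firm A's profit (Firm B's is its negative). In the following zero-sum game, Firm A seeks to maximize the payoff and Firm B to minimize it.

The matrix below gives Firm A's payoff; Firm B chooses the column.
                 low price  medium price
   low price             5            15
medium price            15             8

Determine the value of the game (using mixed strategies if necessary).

185/17

Row minima are 5 and 8, so Firm A's maximin is 8; column maxima are 15 and 15, so Firm B's minimax is 15. These differ, so the equilibrium is in mixed strategies.
Let Firm A play low price with probability p. Firm B is indifferent when 5p + 15(1−p) = 15p + 8(1−p), giving p = 7/17.
Let Firm B play low price with probability q. Firm A is indifferent when 5q + 15(1−q) = 15q + 8(1−q), giving q = 7/17.
The value is 5·(7/17) + (15)·(10/17) = 185/17.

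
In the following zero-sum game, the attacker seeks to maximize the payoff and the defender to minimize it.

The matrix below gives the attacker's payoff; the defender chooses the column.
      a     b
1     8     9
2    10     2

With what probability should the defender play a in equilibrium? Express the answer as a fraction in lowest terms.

Row minima are 8 and 2, so the attacker's maximin is 8; column maxima are 10 and 9, so the defender's minimax is 9. These differ, so the equilibrium is in mixed strategies.
Let the defender play a with probability q. The attacker is indifferent when 8q + 9(1−q) = 10q + 2(1−q), giving q = 7/9.

7/9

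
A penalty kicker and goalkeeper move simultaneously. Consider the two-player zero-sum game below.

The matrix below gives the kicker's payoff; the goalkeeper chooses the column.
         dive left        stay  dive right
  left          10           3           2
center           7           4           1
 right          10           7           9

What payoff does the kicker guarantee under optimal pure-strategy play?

7

Row minima: 2, 1, 7 → the kicker's maximin is 7.
Column maxima: 10, 7, 9 → the goalkeeper's minimax is 7.
They coincide at (right, stay), so the value is 7.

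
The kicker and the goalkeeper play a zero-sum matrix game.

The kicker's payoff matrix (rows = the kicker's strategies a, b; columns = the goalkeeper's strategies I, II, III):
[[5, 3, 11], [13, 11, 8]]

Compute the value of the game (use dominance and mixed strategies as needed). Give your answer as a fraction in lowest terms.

Column I is strictly dominated by II for the goalkeeper (it gives the kicker more in every row).
The remaining 2×2 game on (a, b) × (II, III) has no saddle point. Let the kicker play a with probability p; indifference gives 3p + 11(1−p) = 11p + 8(1−p), so p = 3/11.
Similarly the goalkeeper's optimal q on II is 3/11, and the value is 3·(3/11) + (11)·(8/11) = 97/11.

97/11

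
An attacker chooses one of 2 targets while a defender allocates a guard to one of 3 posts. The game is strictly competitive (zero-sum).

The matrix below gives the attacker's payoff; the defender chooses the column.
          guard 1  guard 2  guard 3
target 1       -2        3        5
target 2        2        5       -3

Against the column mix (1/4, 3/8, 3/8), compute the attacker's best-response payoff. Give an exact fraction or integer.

5/2

target 1: (-2)·(1/4) + (3)·(3/8) + (5)·(3/8) = 5/2.
target 2: (2)·(1/4) + (5)·(3/8) + (-3)·(3/8) = 5/4.
The best pure response is target 1 with expected payoff 5/2.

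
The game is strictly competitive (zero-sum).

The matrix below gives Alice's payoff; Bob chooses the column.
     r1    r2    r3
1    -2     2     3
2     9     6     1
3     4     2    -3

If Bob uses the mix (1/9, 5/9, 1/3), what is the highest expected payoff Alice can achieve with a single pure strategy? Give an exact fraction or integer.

14/3

1: (-2)·(1/9) + (2)·(5/9) + (3)·(1/3) = 17/9.
2: (9)·(1/9) + (6)·(5/9) + (1)·(1/3) = 14/3.
3: (4)·(1/9) + (2)·(5/9) + (-3)·(1/3) = 5/9.
The best pure response is 2 with expected payoff 14/3.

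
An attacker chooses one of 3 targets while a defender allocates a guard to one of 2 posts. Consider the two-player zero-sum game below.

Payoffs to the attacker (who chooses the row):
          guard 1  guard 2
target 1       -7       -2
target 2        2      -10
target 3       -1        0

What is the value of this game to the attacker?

-10/13

Row target 1 is strictly dominated by row target 3, so the attacker never plays it.
The remaining 2×2 game on (target 2, target 3) × (guard 1, guard 2) has no saddle point. Let the attacker play target 2 with probability p; indifference gives 2p − (1−p) = −10p, so p = 1/13.
Similarly the defender's optimal q on guard 1 is 10/13, and the value is 2·(10/13) + (-10)·(3/13) = -10/13.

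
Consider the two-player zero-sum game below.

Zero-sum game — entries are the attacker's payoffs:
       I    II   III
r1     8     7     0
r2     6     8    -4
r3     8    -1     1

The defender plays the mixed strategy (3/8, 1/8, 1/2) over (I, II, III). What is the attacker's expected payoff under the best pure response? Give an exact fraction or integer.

31/8

r1: (8)·(3/8) + (7)·(1/8) + (0)·(1/2) = 31/8.
r2: (6)·(3/8) + (8)·(1/8) + (-4)·(1/2) = 5/4.
r3: (8)·(3/8) + (-1)·(1/8) + (1)·(1/2) = 27/8.
The best pure response is r1 with expected payoff 31/8.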